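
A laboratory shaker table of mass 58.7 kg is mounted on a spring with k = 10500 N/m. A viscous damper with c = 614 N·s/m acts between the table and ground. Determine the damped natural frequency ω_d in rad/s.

ω_n = √(k/m) = √(10500/58.7) = 13.37 rad/s.
Critical damping c_c = 2√(k·m) = 2√(10500 × 58.7) = 1570 N·s/m, so ζ = c/c_c = 614/1570 = 0.3910.
ω_d = ω_n√(1 − ζ²) = 13.37 × √(1 − 0.153) = 12.31 rad/s.

12.3 rad/s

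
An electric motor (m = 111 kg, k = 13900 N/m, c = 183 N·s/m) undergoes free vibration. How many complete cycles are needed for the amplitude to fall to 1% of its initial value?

ζ = c/(2√(km)) = 183/(2√(13900 × 111)) = 183/2484 = 0.07366.
Logarithmic decrement δ = 2πζ/√(1 − ζ²) = 2π × 0.07366/√(1 − 0.00543) = 0.4641.
x_n/x₀ = e^(−nδ) ≤ 0.01; take ln: n ≥ ln(1/0.01)/δ = 4.605/0.4641 = 9.923.
So 10 complete cycles are required.

10 cycles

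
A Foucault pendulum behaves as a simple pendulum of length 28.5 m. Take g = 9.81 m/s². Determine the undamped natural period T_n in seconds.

10.7 s

For a simple pendulum ω_n = √(g/L) = √(9.81/28.5) = √0.3442 = 0.5867 rad/s.
T_n = 2π/ω_n = 6.283/0.5867 = 10.71 s.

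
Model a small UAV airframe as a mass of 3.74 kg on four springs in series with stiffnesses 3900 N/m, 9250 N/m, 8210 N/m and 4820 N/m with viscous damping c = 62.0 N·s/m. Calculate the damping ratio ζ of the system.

0.422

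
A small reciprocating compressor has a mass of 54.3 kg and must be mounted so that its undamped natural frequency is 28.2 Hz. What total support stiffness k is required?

ω_n = 2πf_n = 2π × 28.2 = 177.2 rad/s.
k = m·ω_n² = 54.3 × 177.2² = 54.3 × 31390 = 1705000 N/m.

1700000 N/m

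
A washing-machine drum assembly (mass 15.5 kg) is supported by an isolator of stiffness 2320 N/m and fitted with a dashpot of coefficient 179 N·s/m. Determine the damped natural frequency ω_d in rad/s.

10.8 rad/s

ω_n = √(k/m) = √(2320/15.5) = 12.23 rad/s.
Critical damping c_c = 2√(k·m) = 2√(2320 × 15.5) = 379.3 N·s/m, so ζ = c/c_c = 179/379.3 = 0.4720.
ω_d = ω_n√(1 − ζ²) = 12.23 × √(1 − 0.223) = 10.79 rad/s.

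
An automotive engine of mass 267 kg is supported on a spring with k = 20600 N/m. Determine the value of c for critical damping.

4690 N·s/m

c_c = 2√(k·m) = 2√(20600 × 267) = 2 × 2345 = 4691 N·s/m.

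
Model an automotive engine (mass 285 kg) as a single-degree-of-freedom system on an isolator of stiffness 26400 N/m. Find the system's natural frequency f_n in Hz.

1.53 Hz

ω_n = √(k/m) = √(26400/285) = √92.63 = 9.625 rad/s.
f_n = ω_n/(2π) = 9.625/6.283 = 1.532 Hz.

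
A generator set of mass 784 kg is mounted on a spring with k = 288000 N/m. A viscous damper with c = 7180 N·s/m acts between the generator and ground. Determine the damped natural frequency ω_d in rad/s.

ω_n = √(k/m) = √(288000/784) = 19.17 rad/s.
Critical damping c_c = 2√(k·m) = 2√(288000 × 784) = 30050 N·s/m, so ζ = c/c_c = 7180/30050 = 0.2389.
ω_d = ω_n√(1 − ζ²) = 19.17 × √(1 − 0.0571) = 18.61 rad/s.

18.6 rad/s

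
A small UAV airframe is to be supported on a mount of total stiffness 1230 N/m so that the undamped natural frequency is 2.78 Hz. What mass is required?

4.03 kg

ω_n = 2πf_n = 2π × 2.78 = 17.47 rad/s.
m = k/ω_n² = 1230/17.47² = 1230/305.1 = 4.031 kg.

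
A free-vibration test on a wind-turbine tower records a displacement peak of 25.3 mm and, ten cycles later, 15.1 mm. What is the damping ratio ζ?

Logarithmic decrement δ = (1/n)·ln(x₀/x_n) = (1/10)·ln(25.3/15.1) = (1/10)·ln(1.675) = 0.05161.
ζ = δ/√(4π² + δ²) = 0.05161/√(39.48 + 0.00266) = 0.05161/6.283 = 0.008214.

0.00821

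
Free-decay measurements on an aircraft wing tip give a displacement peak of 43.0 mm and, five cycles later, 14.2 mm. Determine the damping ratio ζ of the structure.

0.0352

Logarithmic decrement δ = (1/n)·ln(x₀/x_n) = (1/5)·ln(43.0/14.2) = (1/5)·ln(3.028) = 0.2216.
ζ = δ/√(4π² + δ²) = 0.2216/√(39.48 + 0.0491) = 0.2216/6.287 = 0.03525.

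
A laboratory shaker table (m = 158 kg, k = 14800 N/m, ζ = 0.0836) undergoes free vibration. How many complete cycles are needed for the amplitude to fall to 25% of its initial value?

3 cycles

Logarithmic decrement δ = 2πζ/√(1 − ζ²) = 2π × 0.08360/√(1 − 0.00699) = 0.5271.
x_n/x₀ = e^(−nδ) ≤ 0.25; take ln: n ≥ ln(1/0.25)/δ = 1.386/0.5271 = 2.630.
So 3 complete cycles are required.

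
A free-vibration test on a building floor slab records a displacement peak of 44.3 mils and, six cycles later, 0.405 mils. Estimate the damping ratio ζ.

0.124

Logarithmic decrement δ = (1/n)·ln(x₀/x_n) = (1/6)·ln(44.3/0.405) = (1/6)·ln(109.4) = 0.7825.
ζ = δ/√(4π² + δ²) = 0.7825/√(39.48 + 0.612) = 0.7825/6.332 = 0.1236.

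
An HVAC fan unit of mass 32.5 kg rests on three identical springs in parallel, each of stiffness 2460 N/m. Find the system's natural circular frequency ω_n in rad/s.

Parallel springs add: k_eq = 3 × 2460 = 7380 N/m.
ω_n = √(k_eq/m) = √(7380/32.5) = √227.1 = 15.07 rad/s.

15.1 rad/s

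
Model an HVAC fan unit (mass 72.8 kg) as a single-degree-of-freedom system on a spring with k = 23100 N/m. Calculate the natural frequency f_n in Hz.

2.84 Hz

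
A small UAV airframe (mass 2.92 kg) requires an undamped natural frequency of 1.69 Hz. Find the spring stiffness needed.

329 N/m

ω_n = 2πf_n = 2π × 1.69 = 10.62 rad/s.
k = m·ω_n² = 2.92 × 10.62² = 2.92 × 112.8 = 329.2 N/m.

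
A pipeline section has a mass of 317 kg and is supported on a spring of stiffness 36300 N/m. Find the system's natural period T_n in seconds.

ω_n = √(k/m) = √(36300/317) = √114.5 = 10.70 rad/s.
T_n = 2π/ω_n = 6.283/10.70 = 0.5872 s.

0.587 s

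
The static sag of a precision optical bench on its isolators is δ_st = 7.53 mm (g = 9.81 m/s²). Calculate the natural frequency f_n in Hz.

5.74 Hz

ω_n = √(g/δ_st) = √(9.81/0.00753) = √1303 = 36.09 rad/s.
f_n = ω_n/(2π) = 36.09/6.283 = 5.745 Hz.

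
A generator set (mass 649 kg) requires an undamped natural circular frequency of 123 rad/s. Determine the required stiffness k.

k = m·ω_n² = 649 × 123.0² = 649 × 15130 = 9819000 N/m.

9820000 N/m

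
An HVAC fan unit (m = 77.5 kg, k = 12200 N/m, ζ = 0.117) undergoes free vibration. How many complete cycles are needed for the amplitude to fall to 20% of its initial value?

Logarithmic decrement δ = 2πζ/√(1 − ζ²) = 2π × 0.1170/√(1 − 0.0137) = 0.7402.
x_n/x₀ = e^(−nδ) ≤ 0.2; take ln: n ≥ ln(1/0.2)/δ = 1.609/0.7402 = 2.174.
So 3 complete cycles are required.

3 cycles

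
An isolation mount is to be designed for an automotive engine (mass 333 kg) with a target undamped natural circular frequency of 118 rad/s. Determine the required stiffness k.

4640000 N/m

k = m·ω_n² = 333 × 118.0² = 333 × 13920 = 4637000 N/m.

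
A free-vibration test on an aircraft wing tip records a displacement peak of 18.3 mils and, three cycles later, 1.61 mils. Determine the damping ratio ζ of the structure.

0.128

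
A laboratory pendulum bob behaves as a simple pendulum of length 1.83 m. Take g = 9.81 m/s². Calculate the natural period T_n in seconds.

2.71 s

For a simple pendulum ω_n = √(g/L) = √(9.81/1.83) = √5.361 = 2.315 rad/s.
T_n = 2π/ω_n = 6.283/2.315 = 2.714 s.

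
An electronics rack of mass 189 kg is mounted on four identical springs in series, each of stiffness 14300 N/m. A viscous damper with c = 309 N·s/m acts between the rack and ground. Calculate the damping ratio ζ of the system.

Series springs: 1/k_eq = 4/14300, so k_eq = 14300/4 = 3575 N/m.
ω_n = √(k_eq/m) = √(3575/189) = 4.349 rad/s.
Critical damping c_c = 2√(k_eq·m) = 2√(3575 × 189) = 1644 N·s/m, so ζ = c/c_c = 309/1644 = 0.1880.

0.188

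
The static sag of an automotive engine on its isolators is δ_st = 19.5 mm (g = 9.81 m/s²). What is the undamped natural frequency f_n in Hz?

3.57 Hz

ω_n = √(g/δ_st) = √(9.81/0.0195) = √503.1 = 22.43 rad/s.
f_n = ω_n/(2π) = 22.43/6.283 = 3.570 Hz.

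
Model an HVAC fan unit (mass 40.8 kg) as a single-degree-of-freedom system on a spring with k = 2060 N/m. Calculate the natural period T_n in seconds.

ω_n = √(k/m) = √(2060/40.8) = √50.49 = 7.106 rad/s.
T_n = 2π/ω_n = 6.283/7.106 = 0.8843 s.

0.884 s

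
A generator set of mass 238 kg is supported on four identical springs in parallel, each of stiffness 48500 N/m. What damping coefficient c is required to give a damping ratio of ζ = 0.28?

3810 N·s/m

Parallel springs add: k_eq = 4 × 48500 = 194000 N/m.
c_c = 2√(k_eq·m) = 2√(194000 × 238) = 13590 N·s/m.
c = ζ·c_c = 0.28 × 13590 = 3805 N·s/m.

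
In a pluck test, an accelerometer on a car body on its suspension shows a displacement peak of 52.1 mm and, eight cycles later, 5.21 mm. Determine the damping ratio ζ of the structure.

Logarithmic decrement δ = (1/n)·ln(x₀/x_n) = (1/8)·ln(52.1/5.21) = (1/8)·ln(10.00) = 0.2878.
ζ = δ/√(4π² + δ²) = 0.2878/√(39.48 + 0.0828) = 0.2878/6.290 = 0.04576.

0.0458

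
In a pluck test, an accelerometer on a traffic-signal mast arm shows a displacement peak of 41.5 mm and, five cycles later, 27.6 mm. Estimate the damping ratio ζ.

0.0130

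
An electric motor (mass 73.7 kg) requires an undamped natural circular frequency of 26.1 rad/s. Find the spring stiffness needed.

k = m·ω_n² = 73.7 × 26.10² = 73.7 × 681.2 = 50210 N/m.

50200 N/m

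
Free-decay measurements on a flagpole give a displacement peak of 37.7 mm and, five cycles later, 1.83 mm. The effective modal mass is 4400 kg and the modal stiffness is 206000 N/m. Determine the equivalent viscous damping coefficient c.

5770 N·s/m

Logarithmic decrement δ = (1/n)·ln(x₀/x_n) = (1/5)·ln(37.7/1.83) = (1/5)·ln(20.60) = 0.6051.
ζ = δ/√(4π² + δ²) = 0.6051/√(39.48 + 0.366) = 0.6051/6.312 = 0.09586.
c = ζ · 2√(km) = 0.09586 × 2√(206000 × 4400) = 0.09586 × 60210 = 5772 N·s/m.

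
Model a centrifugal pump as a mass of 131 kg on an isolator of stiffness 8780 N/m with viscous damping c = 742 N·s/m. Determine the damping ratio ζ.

ω_n = √(k/m) = √(8780/131) = 8.187 rad/s.
Critical damping c_c = 2√(k·m) = 2√(8780 × 131) = 2145 N·s/m, so ζ = c/c_c = 742/2145 = 0.3459.

0.346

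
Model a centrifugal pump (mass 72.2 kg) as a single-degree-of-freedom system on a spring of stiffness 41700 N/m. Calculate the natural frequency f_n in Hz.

3.82 Hz

ω_n = √(k/m) = √(41700/72.2) = √577.6 = 24.03 rad/s.
f_n = ω_n/(2π) = 24.03/6.283 = 3.825 Hz.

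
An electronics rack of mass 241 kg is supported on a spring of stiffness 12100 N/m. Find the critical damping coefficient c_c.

c_c = 2√(k·m) = 2√(12100 × 241) = 2 × 1708 = 3415 N·s/m.

3420 N·s/m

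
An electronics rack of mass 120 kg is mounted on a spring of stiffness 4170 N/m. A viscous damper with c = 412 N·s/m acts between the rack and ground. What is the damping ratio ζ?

0.291

ω_n = √(k/m) = √(4170/120) = 5.895 rad/s.
Critical damping c_c = 2√(k·m) = 2√(4170 × 120) = 1415 N·s/m, so ζ = c/c_c = 412/1415 = 0.2912.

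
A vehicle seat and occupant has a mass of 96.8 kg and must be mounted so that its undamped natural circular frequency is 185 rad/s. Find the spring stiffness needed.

k = m·ω_n² = 96.8 × 185.0² = 96.8 × 34220 = 3313000 N/m.

3310000 N/m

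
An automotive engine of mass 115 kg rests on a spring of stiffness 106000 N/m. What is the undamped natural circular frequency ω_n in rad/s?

30.4 rad/s

ω_n = √(k/m) = √(106000/115) = √921.7 = 30.36 rad/s.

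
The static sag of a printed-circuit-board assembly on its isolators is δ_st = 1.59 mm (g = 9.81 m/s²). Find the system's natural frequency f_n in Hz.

ω_n = √(g/δ_st) = √(9.81/0.00159) = √6170 = 78.55 rad/s.
f_n = ω_n/(2π) = 78.55/6.283 = 12.50 Hz.

12.5 Hz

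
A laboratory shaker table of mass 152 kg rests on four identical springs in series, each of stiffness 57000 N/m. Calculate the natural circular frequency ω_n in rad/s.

Series springs: 1/k_eq = 4/57000, so k_eq = 57000/4 = 14250 N/m.
ω_n = √(k_eq/m) = √(14250/152) = √93.75 = 9.682 rad/s.

9.68 rad/s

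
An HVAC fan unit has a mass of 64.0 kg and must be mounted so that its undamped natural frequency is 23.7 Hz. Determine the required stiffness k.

ω_n = 2πf_n = 2π × 23.7 = 148.9 rad/s.
k = m·ω_n² = 64.0 × 148.9² = 64.0 × 22170 = 1419000 N/m.

1420000 N/m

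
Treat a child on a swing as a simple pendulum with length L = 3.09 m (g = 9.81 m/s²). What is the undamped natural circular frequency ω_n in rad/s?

1.78 rad/s

For a simple pendulum ω_n = √(g/L) = √(9.81/3.09) = √3.175 = 1.782 rad/s.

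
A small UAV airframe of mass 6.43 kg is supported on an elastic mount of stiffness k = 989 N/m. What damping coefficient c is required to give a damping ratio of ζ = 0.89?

142 N·s/m

c_c = 2√(k·m) = 2√(989.0 × 6.43) = 159.5 N·s/m.
c = ζ·c_c = 0.89 × 159.5 = 141.9 N·s/m.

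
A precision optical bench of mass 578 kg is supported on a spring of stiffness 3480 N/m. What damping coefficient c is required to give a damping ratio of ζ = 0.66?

1870 N·s/m

c_c = 2√(k·m) = 2√(3480 × 578) = 2837 N·s/m.
c = ζ·c_c = 0.66 × 2837 = 1872 N·s/m.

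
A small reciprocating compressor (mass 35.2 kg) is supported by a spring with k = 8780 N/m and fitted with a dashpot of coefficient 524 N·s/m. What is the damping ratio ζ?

ω_n = √(k/m) = √(8780/35.2) = 15.79 rad/s.
Critical damping c_c = 2√(k·m) = 2√(8780 × 35.2) = 1112 N·s/m, so ζ = c/c_c = 524/1112 = 0.4713.

0.471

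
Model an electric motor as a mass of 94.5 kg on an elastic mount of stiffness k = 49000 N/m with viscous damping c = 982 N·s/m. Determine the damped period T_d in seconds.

ω_n = √(k/m) = √(49000/94.5) = 22.77 rad/s.
Critical damping c_c = 2√(k·m) = 2√(49000 × 94.5) = 4304 N·s/m, so ζ = c/c_c = 982/4304 = 0.2282.
ω_d = ω_n√(1 − ζ²) = 22.77 × √(1 − 0.0521) = 22.17 rad/s.
T_d = 2π/ω_d = 0.2834 s.

0.283 s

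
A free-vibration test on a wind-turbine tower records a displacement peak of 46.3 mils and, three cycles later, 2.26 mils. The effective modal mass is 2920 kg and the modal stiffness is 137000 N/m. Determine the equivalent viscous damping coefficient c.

Logarithmic decrement δ = (1/n)·ln(x₀/x_n) = (1/3)·ln(46.3/2.26) = (1/3)·ln(20.49) = 1.007.
ζ = δ/√(4π² + δ²) = 1.007/√(39.48 + 1.01) = 1.007/6.363 = 0.1582.
c = ζ · 2√(km) = 0.1582 × 2√(137000 × 2920) = 0.1582 × 40000 = 6328 N·s/m.

6330 N·s/m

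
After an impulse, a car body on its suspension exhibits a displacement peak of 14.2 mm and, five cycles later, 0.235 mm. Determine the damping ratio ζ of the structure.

0.129

Logarithmic decrement δ = (1/n)·ln(x₀/x_n) = (1/5)·ln(14.2/0.235) = (1/5)·ln(60.43) = 0.8203.
ζ = δ/√(4π² + δ²) = 0.8203/√(39.48 + 0.673) = 0.8203/6.337 = 0.1295.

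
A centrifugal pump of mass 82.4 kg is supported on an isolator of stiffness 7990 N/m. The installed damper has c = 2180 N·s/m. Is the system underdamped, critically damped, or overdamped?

c_c = 2√(k·m) = 1623 N·s/m; ζ = c/c_c = 2180/1623 = 1.34.
Since ζ > 1 the system is overdamped.

overdamped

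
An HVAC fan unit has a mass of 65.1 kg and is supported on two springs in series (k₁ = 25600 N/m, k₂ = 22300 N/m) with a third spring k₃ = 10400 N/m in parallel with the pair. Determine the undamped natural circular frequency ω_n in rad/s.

18.5 rad/s

Series pair: k_s = k₁k₂/(k₁+k₂) = (25600)(22300)/(25600 + 22300) = 11920 N/m. In parallel with k₃: k_eq = 11920 + 10400 = 22320 N/m.
ω_n = √(k_eq/m) = √(22320/65.1) = √342.8 = 18.52 rad/s.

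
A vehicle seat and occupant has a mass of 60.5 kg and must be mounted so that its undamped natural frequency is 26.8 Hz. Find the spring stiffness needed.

ω_n = 2πf_n = 2π × 26.8 = 168.4 rad/s.
k = m·ω_n² = 60.5 × 168.4² = 60.5 × 28350 = 1715000 N/m.

1720000 N/m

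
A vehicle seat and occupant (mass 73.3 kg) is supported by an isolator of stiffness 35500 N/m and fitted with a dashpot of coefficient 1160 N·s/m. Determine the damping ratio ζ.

ω_n = √(k/m) = √(35500/73.3) = 22.01 rad/s.
Critical damping c_c = 2√(k·m) = 2√(35500 × 73.3) = 3226 N·s/m, so ζ = c/c_c = 1160/3226 = 0.3596.

0.360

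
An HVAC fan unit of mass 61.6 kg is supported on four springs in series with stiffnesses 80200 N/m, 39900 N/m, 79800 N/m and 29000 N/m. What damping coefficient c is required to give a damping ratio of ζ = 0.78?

Series springs: 1/k_eq = 1/80200 + 1/39900 + 1/79800 + 1/29000 = 8.455×10^-5, so k_eq = 11830 N/m.
c_c = 2√(k_eq·m) = 2√(11830 × 61.6) = 1707 N·s/m.
c = ζ·c_c = 0.78 × 1707 = 1332 N·s/m.

1330 N·s/m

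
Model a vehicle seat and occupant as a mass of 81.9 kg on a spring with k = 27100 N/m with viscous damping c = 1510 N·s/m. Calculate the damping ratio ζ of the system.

ω_n = √(k/m) = √(27100/81.9) = 18.19 rad/s.
Critical damping c_c = 2√(k·m) = 2√(27100 × 81.9) = 2980 N·s/m, so ζ = c/c_c = 1510/2980 = 0.5068.

0.507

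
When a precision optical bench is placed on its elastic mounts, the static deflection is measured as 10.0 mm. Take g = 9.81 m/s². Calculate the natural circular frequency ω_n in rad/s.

31.3 rad/s

ω_n = √(g/δ_st) = √(9.81/0.0100) = √981.0 = 31.32 rad/s.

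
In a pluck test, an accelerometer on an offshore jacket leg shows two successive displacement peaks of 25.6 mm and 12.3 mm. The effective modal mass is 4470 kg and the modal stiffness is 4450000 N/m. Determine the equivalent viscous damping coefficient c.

32700 N·s/m

Logarithmic decrement δ = (1/n)·ln(x₀/x_n) = (1/1)·ln(25.6/12.3) = (1/1)·ln(2.081) = 0.7330.
ζ = δ/√(4π² + δ²) = 0.7330/√(39.48 + 0.537) = 0.7330/6.326 = 0.1159.
c = ζ · 2√(km) = 0.1159 × 2√(4450000 × 4470) = 0.1159 × 282100 = 32680 N·s/m.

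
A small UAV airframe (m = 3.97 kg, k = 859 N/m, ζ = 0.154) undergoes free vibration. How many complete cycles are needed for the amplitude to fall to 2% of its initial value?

4 cycles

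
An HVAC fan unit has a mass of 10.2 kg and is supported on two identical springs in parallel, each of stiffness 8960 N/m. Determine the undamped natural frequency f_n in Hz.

6.67 Hz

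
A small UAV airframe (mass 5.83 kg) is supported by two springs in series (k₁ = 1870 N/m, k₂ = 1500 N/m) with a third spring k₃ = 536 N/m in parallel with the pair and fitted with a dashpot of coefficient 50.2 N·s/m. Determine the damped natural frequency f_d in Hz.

2.34 Hz

Series pair: k_s = k₁k₂/(k₁+k₂) = (1870)(1500)/(1870 + 1500) = 832.3 N/m. In parallel with k₃: k_eq = 832.3 + 536 = 1368 N/m.
ω_n = √(k_eq/m) = √(1368/5.83) = 15.32 rad/s.
Critical damping c_c = 2√(k_eq·m) = 2√(1368 × 5.83) = 178.6 N·s/m, so ζ = c/c_c = 50.2/178.6 = 0.2810.
ω_d = ω_n√(1 − ζ²) = 15.32 × √(1 − 0.0790) = 14.70 rad/s.
f_d = ω_d/(2π) = 2.340 Hz.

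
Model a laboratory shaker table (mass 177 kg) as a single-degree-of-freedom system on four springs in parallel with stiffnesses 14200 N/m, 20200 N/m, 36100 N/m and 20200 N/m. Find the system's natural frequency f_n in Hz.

3.60 Hz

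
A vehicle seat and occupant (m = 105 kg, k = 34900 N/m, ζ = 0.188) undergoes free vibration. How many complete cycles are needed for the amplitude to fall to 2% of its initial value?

4 cycles

Logarithmic decrement δ = 2πζ/√(1 − ζ²) = 2π × 0.1880/√(1 − 0.0353) = 1.203.
x_n/x₀ = e^(−nδ) ≤ 0.02; take ln: n ≥ ln(1/0.02)/δ = 3.912/1.203 = 3.253.
So 4 complete cycles are required.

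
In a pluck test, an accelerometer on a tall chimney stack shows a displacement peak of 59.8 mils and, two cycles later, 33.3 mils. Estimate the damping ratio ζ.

Logarithmic decrement δ = (1/n)·ln(x₀/x_n) = (1/2)·ln(59.8/33.3) = (1/2)·ln(1.796) = 0.2927.
ζ = δ/√(4π² + δ²) = 0.2927/√(39.48 + 0.0857) = 0.2927/6.290 = 0.04654.

0.0465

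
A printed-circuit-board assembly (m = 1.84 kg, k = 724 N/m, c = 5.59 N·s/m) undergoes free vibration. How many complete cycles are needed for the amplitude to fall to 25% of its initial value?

3 cycles

ζ = c/(2√(km)) = 5.59/(2√(724 × 1.84)) = 5.59/73.00 = 0.07658.
Logarithmic decrement δ = 2πζ/√(1 − ζ²) = 2π × 0.07658/√(1 − 0.00586) = 0.4826.
x_n/x₀ = e^(−nδ) ≤ 0.25; take ln: n ≥ ln(1/0.25)/δ = 1.386/0.4826 = 2.873.
So 3 complete cycles are required.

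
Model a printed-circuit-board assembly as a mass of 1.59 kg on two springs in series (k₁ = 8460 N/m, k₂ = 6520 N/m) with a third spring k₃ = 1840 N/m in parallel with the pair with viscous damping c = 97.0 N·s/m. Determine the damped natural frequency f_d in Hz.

Series pair: k_s = k₁k₂/(k₁+k₂) = (8460)(6520)/(8460 + 6520) = 3682 N/m. In parallel with k₃: k_eq = 3682 + 1840 = 5522 N/m.
ω_n = √(k_eq/m) = √(5522/1.59) = 58.93 rad/s.
Critical damping c_c = 2√(k_eq·m) = 2√(5522 × 1.59) = 187.4 N·s/m, so ζ = c/c_c = 97.0/187.4 = 0.5176.
ω_d = ω_n√(1 − ζ²) = 58.93 × √(1 − 0.268) = 50.42 rad/s.
f_d = ω_d/(2π) = 8.025 Hz.

8.03 Hz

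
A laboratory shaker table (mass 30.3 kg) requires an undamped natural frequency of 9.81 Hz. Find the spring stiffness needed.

115000 N/m

ω_n = 2πf_n = 2π × 9.81 = 61.64 rad/s.
k = m·ω_n² = 30.3 × 61.64² = 30.3 × 3799 = 115100 N/m.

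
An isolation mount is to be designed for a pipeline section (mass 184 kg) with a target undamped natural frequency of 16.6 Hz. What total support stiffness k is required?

ω_n = 2πf_n = 2π × 16.6 = 104.3 rad/s.
k = m·ω_n² = 184 × 104.3² = 184 × 10880 = 2002000 N/m.

2000000 N/m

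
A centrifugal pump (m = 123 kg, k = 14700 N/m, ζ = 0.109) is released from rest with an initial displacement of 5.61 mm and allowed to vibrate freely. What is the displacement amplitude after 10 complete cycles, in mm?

Logarithmic decrement δ = 2πζ/√(1 − ζ²) = 2π × 0.1090/√(1 − 0.0119) = 0.6890.
After n cycles, x_n/x₀ = e^(−nδ), so x_10 = 5.61 × e^(−10 × 0.6890) = 5.61 × 0.001018 = 0.005712 mm.

0.00571 mm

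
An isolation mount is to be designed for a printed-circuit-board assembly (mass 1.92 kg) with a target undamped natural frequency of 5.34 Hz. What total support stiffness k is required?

2160 N/m

ω_n = 2πf_n = 2π × 5.34 = 33.55 rad/s.
k = m·ω_n² = 1.92 × 33.55² = 1.92 × 1126 = 2161 N/m.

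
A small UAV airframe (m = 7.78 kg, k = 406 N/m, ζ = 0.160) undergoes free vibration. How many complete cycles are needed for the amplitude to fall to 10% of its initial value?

3 cycles

Logarithmic decrement δ = 2πζ/√(1 − ζ²) = 2π × 0.1600/√(1 − 0.0256) = 1.018.
x_n/x₀ = e^(−nδ) ≤ 0.1; take ln: n ≥ ln(1/0.1)/δ = 2.303/1.018 = 2.261.
So 3 complete cycles are required.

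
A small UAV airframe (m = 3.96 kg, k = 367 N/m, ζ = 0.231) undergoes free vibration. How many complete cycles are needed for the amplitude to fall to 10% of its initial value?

Logarithmic decrement δ = 2πζ/√(1 − ζ²) = 2π × 0.2310/√(1 − 0.0534) = 1.492.
x_n/x₀ = e^(−nδ) ≤ 0.1; take ln: n ≥ ln(1/0.1)/δ = 2.303/1.492 = 1.544.
So 2 complete cycles are required.

2 cycles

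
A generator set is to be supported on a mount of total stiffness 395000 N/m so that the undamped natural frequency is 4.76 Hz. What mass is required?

ω_n = 2πf_n = 2π × 4.76 = 29.91 rad/s.
m = k/ω_n² = 395000/29.91² = 395000/894.5 = 441.6 kg.

442 kg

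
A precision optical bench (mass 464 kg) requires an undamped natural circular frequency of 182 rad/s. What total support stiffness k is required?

k = m·ω_n² = 464 × 182.0² = 464 × 33120 = 15370000 N/m.

15400000 N/m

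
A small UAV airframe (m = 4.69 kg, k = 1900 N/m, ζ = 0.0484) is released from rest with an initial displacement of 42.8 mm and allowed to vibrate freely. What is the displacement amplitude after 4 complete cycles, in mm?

Logarithmic decrement δ = 2πζ/√(1 − ζ²) = 2π × 0.04840/√(1 − 0.00234) = 0.3045.
After n cycles, x_n/x₀ = e^(−nδ), so x_4 = 42.8 × e^(−4 × 0.3045) = 42.8 × 0.2959 = 12.66 mm.

12.7 mm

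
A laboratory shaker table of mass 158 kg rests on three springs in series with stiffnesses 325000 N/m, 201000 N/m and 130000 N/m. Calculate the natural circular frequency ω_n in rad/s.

Series springs: 1/k_eq = 1/325000 + 1/201000 + 1/130000 = 1.574×10^-5, so k_eq = 63510 N/m.
ω_n = √(k_eq/m) = √(63510/158) = √402.0 = 20.05 rad/s.

20.0 rad/s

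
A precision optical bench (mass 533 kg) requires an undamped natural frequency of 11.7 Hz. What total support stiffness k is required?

ω_n = 2πf_n = 2π × 11.7 = 73.51 rad/s.
k = m·ω_n² = 533 × 73.51² = 533 × 5404 = 2880000 N/m.

2880000 N/m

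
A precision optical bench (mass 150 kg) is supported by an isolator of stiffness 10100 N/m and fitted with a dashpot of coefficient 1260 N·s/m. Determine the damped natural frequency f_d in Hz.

ω_n = √(k/m) = √(10100/150) = 8.206 rad/s.
Critical damping c_c = 2√(k·m) = 2√(10100 × 150) = 2462 N·s/m, so ζ = c/c_c = 1260/2462 = 0.5118.
ω_d = ω_n√(1 − ζ²) = 8.206 × √(1 − 0.262) = 7.049 rad/s.
f_d = ω_d/(2π) = 1.122 Hz.

1.12 Hz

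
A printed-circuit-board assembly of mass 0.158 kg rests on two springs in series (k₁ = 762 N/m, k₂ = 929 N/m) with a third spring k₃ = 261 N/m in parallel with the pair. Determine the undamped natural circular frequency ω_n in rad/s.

65.6 rad/s

Series pair: k_s = k₁k₂/(k₁+k₂) = (762)(929)/(762 + 929) = 418.6 N/m. In parallel with k₃: k_eq = 418.6 + 261 = 679.6 N/m.
ω_n = √(k_eq/m) = √(679.6/0.158) = √4301 = 65.59 rad/s.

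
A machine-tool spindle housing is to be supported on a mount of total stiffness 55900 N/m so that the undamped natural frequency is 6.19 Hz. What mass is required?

ω_n = 2πf_n = 2π × 6.19 = 38.89 rad/s.
m = k/ω_n² = 55900/38.89² = 55900/1513 = 36.95 kg.

37.0 kg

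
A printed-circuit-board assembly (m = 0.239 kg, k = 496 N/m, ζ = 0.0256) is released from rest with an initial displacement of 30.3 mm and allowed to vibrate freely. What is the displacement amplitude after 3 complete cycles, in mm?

Logarithmic decrement δ = 2πζ/√(1 − ζ²) = 2π × 0.02560/√(1 − 0.000655) = 0.1609.
After n cycles, x_n/x₀ = e^(−nδ), so x_3 = 30.3 × e^(−3 × 0.1609) = 30.3 × 0.6171 = 18.70 mm.

18.7 mm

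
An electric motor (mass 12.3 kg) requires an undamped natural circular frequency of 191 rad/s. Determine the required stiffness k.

k = m·ω_n² = 12.3 × 191.0² = 12.3 × 36480 = 448700 N/m.

449000 N/m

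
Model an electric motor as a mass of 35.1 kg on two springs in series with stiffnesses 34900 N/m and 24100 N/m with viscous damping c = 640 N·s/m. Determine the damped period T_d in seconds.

0.350 s

Series springs: 1/k_eq = 1/34900 + 1/24100 = 7.015×10^-5, so k_eq = 14260 N/m.
ω_n = √(k_eq/m) = √(14260/35.1) = 20.15 rad/s.
Critical damping c_c = 2√(k_eq·m) = 2√(14260 × 35.1) = 1415 N·s/m, so ζ = c/c_c = 640/1415 = 0.4524.
ω_d = ω_n√(1 − ζ²) = 20.15 × √(1 − 0.205) = 17.97 rad/s.
T_d = 2π/ω_d = 0.3496 s.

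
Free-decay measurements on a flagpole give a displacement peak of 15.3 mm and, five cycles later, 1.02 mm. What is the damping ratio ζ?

0.0859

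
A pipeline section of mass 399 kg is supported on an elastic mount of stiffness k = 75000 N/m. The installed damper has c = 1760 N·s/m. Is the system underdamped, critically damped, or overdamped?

underdamped

c_c = 2√(k·m) = 10940 N·s/m; ζ = c/c_c = 1760/10940 = 0.161.
Since ζ < 1 the system is underdamped.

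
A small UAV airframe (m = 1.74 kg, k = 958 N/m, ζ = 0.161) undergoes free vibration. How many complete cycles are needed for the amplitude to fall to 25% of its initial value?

Logarithmic decrement δ = 2πζ/√(1 − ζ²) = 2π × 0.1610/√(1 − 0.0259) = 1.025.
x_n/x₀ = e^(−nδ) ≤ 0.25; take ln: n ≥ ln(1/0.25)/δ = 1.386/1.025 = 1.353.
So 2 complete cycles are required.

2 cycles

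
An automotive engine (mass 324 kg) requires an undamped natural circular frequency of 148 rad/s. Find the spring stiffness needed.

k = m·ω_n² = 324 × 148.0² = 324 × 21900 = 7097000 N/m.

7100000 N/m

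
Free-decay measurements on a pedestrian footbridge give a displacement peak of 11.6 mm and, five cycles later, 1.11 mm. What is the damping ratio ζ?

Logarithmic decrement δ = (1/n)·ln(x₀/x_n) = (1/5)·ln(11.6/1.11) = (1/5)·ln(10.45) = 0.4693.
ζ = δ/√(4π² + δ²) = 0.4693/√(39.48 + 0.220) = 0.4693/6.301 = 0.07449.

0.0745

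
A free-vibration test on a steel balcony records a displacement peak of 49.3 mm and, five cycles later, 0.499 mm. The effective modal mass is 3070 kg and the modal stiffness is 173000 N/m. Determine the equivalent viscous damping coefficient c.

6670 N·s/m

Logarithmic decrement δ = (1/n)·ln(x₀/x_n) = (1/5)·ln(49.3/0.499) = (1/5)·ln(98.80) = 0.9186.
ζ = δ/√(4π² + δ²) = 0.9186/√(39.48 + 0.844) = 0.9186/6.350 = 0.1447.
c = ζ · 2√(km) = 0.1447 × 2√(173000 × 3070) = 0.1447 × 46090 = 6668 N·s/m.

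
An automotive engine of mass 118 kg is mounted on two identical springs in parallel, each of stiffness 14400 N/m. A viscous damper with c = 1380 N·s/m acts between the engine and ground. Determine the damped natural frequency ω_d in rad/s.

Parallel springs add: k_eq = 2 × 14400 = 28800 N/m.
ω_n = √(k_eq/m) = √(28800/118) = 15.62 rad/s.
Critical damping c_c = 2√(k_eq·m) = 2√(28800 × 118) = 3687 N·s/m, so ζ = c/c_c = 1380/3687 = 0.3743.
ω_d = ω_n√(1 − ζ²) = 15.62 × √(1 − 0.140) = 14.49 rad/s.

14.5 rad/s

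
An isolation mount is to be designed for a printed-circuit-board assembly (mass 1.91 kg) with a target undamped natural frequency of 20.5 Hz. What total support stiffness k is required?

ω_n = 2πf_n = 2π × 20.5 = 128.8 rad/s.
k = m·ω_n² = 1.91 × 128.8² = 1.91 × 16590 = 31690 N/m.

31700 N/m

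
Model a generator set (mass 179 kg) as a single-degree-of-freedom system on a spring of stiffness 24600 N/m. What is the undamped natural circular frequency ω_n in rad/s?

11.7 rad/s

ω_n = √(k/m) = √(24600/179) = √137.4 = 11.72 rad/s.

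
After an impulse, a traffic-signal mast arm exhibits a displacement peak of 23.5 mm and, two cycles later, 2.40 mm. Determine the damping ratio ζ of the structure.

Logarithmic decrement δ = (1/n)·ln(x₀/x_n) = (1/2)·ln(23.5/2.40) = (1/2)·ln(9.792) = 1.141.
ζ = δ/√(4π² + δ²) = 1.141/√(39.48 + 1.30) = 1.141/6.386 = 0.1786.

0.179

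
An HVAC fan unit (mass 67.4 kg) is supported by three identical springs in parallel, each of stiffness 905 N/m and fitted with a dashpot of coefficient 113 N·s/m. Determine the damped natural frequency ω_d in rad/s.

6.29 rad/s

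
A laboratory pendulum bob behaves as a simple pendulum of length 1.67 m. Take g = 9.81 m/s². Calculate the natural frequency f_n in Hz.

For a simple pendulum ω_n = √(g/L) = √(9.81/1.67) = √5.874 = 2.424 rad/s.
f_n = ω_n/(2π) = 2.424/6.283 = 0.3857 Hz.

0.386 Hz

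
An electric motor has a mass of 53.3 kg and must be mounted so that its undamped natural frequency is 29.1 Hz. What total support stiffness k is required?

1780000 N/m

ω_n = 2πf_n = 2π × 29.1 = 182.8 rad/s.
k = m·ω_n² = 53.3 × 182.8² = 53.3 × 33430 = 1782000 N/m.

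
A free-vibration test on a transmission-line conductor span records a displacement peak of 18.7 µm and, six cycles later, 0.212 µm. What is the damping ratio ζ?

0.118

Logarithmic decrement δ = (1/n)·ln(x₀/x_n) = (1/6)·ln(18.7/0.212) = (1/6)·ln(88.21) = 0.7466.
ζ = δ/√(4π² + δ²) = 0.7466/√(39.48 + 0.557) = 0.7466/6.327 = 0.1180.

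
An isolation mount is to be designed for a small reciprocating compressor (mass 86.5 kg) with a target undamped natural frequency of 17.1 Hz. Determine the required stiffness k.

ω_n = 2πf_n = 2π × 17.1 = 107.4 rad/s.
k = m·ω_n² = 86.5 × 107.4² = 86.5 × 11540 = 998500 N/m.

999000 N/m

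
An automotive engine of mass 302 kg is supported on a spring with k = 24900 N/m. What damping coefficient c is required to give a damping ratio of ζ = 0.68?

3730 N·s/m

c_c = 2√(k·m) = 2√(24900 × 302) = 5484 N·s/m.
c = ζ·c_c = 0.68 × 5484 = 3729 N·s/m.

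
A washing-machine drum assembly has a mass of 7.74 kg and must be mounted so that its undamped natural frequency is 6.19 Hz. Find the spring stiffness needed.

ω_n = 2πf_n = 2π × 6.19 = 38.89 rad/s.
k = m·ω_n² = 7.74 × 38.89² = 7.74 × 1513 = 11710 N/m.

11700 N/m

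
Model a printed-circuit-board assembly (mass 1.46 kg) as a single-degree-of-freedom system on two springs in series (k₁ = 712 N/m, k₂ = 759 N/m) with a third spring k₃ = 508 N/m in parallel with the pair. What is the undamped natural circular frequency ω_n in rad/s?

Series pair: k_s = k₁k₂/(k₁+k₂) = (712)(759)/(712 + 759) = 367.4 N/m. In parallel with k₃: k_eq = 367.4 + 508 = 875.4 N/m.
ω_n = √(k_eq/m) = √(875.4/1.46) = √599.6 = 24.49 rad/s.

24.5 rad/s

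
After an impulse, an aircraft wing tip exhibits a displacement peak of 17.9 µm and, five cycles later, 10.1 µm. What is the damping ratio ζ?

0.0182

Logarithmic decrement δ = (1/n)·ln(x₀/x_n) = (1/5)·ln(17.9/10.1) = (1/5)·ln(1.772) = 0.1145.
ζ = δ/√(4π² + δ²) = 0.1145/√(39.48 + 0.0131) = 0.1145/6.284 = 0.01821.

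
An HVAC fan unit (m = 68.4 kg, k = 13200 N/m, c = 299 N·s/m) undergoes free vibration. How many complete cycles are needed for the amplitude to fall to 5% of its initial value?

3 cycles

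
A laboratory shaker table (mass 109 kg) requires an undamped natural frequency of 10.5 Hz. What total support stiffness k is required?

ω_n = 2πf_n = 2π × 10.5 = 65.97 rad/s.
k = m·ω_n² = 109 × 65.97² = 109 × 4352 = 474400 N/m.

474000 N/m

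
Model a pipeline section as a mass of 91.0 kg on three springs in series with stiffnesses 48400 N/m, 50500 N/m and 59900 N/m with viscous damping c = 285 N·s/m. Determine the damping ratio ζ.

0.113

Series springs: 1/k_eq = 1/48400 + 1/50500 + 1/59900 = 5.716×10^-5, so k_eq = 17500 N/m.
ω_n = √(k_eq/m) = √(17500/91.0) = 13.87 rad/s.
Critical damping c_c = 2√(k_eq·m) = 2√(17500 × 91.0) = 2524 N·s/m, so ζ = c/c_c = 285/2524 = 0.1129.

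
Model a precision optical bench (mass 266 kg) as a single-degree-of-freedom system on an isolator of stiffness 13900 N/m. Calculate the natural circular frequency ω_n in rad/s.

ω_n = √(k/m) = √(13900/266) = √52.26 = 7.229 rad/s.

7.23 rad/s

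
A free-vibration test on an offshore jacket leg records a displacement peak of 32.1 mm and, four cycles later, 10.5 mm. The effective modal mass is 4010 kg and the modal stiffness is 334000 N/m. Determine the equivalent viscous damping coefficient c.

Logarithmic decrement δ = (1/n)·ln(x₀/x_n) = (1/4)·ln(32.1/10.5) = (1/4)·ln(3.057) = 0.2794.
ζ = δ/√(4π² + δ²) = 0.2794/√(39.48 + 0.0780) = 0.2794/6.289 = 0.04442.
c = ζ · 2√(km) = 0.04442 × 2√(334000 × 4010) = 0.04442 × 73190 = 3251 N·s/m.

3250 N·s/m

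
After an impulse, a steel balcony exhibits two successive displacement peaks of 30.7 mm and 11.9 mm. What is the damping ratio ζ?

Logarithmic decrement δ = (1/n)·ln(x₀/x_n) = (1/1)·ln(30.7/11.9) = (1/1)·ln(2.580) = 0.9477.
ζ = δ/√(4π² + δ²) = 0.9477/√(39.48 + 0.898) = 0.9477/6.354 = 0.1491.

0.149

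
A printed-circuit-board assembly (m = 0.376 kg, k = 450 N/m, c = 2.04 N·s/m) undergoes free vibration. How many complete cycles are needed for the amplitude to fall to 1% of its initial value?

10 cycles

ζ = c/(2√(km)) = 2.04/(2√(450 × 0.376)) = 2.04/26.02 = 0.07842.
Logarithmic decrement δ = 2πζ/√(1 − ζ²) = 2π × 0.07842/√(1 − 0.00615) = 0.4942.
x_n/x₀ = e^(−nδ) ≤ 0.01; take ln: n ≥ ln(1/0.01)/δ = 4.605/0.4942 = 9.318.
So 10 complete cycles are required.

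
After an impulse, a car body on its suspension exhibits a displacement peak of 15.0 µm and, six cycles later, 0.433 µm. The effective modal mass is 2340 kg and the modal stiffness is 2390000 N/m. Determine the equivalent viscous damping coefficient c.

14000 N·s/m

Logarithmic decrement δ = (1/n)·ln(x₀/x_n) = (1/6)·ln(15.0/0.433) = (1/6)·ln(34.64) = 0.5908.
ζ = δ/√(4π² + δ²) = 0.5908/√(39.48 + 0.349) = 0.5908/6.311 = 0.09362.
c = ζ · 2√(km) = 0.09362 × 2√(2390000 × 2340) = 0.09362 × 149600 = 14000 N·s/m.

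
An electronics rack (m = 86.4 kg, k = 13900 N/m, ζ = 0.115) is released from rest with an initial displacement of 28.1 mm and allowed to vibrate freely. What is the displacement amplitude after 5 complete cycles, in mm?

Logarithmic decrement δ = 2πζ/√(1 − ζ²) = 2π × 0.1150/√(1 − 0.0132) = 0.7274.
After n cycles, x_n/x₀ = e^(−nδ), so x_5 = 28.1 × e^(−5 × 0.7274) = 28.1 × 0.02633 = 0.7399 mm.

0.740 mm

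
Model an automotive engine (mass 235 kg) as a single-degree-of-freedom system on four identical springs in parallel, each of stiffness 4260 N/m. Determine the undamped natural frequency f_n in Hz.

1.36 Hz

Parallel springs add: k_eq = 4 × 4260 = 17040 N/m.
ω_n = √(k_eq/m) = √(17040/235) = √72.51 = 8.515 rad/s.
f_n = ω_n/(2π) = 8.515/6.283 = 1.355 Hz.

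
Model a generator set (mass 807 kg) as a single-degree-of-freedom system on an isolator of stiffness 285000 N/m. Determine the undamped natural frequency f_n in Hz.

2.99 Hz

ω_n = √(k/m) = √(285000/807) = √353.2 = 18.79 rad/s.
f_n = ω_n/(2π) = 18.79/6.283 = 2.991 Hz.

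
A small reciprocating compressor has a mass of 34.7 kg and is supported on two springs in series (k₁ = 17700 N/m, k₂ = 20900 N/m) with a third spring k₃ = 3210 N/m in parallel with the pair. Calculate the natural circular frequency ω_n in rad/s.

19.2 rad/s

Series pair: k_s = k₁k₂/(k₁+k₂) = (17700)(20900)/(17700 + 20900) = 9584 N/m. In parallel with k₃: k_eq = 9584 + 3210 = 12790 N/m.
ω_n = √(k_eq/m) = √(12790/34.7) = √368.7 = 19.20 rad/s.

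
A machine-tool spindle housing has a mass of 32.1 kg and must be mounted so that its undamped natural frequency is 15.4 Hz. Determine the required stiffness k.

301000 N/m

ω_n = 2πf_n = 2π × 15.4 = 96.76 rad/s.
k = m·ω_n² = 32.1 × 96.76² = 32.1 × 9363 = 300500 N/m.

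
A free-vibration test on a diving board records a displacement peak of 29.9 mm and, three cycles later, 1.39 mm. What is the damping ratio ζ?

Logarithmic decrement δ = (1/n)·ln(x₀/x_n) = (1/3)·ln(29.9/1.39) = (1/3)·ln(21.51) = 1.023.
ζ = δ/√(4π² + δ²) = 1.023/√(39.48 + 1.05) = 1.023/6.366 = 0.1607.

0.161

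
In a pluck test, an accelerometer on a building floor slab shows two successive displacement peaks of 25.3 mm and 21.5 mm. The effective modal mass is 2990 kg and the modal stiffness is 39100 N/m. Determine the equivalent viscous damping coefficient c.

560 N·s/m

Logarithmic decrement δ = (1/n)·ln(x₀/x_n) = (1/1)·ln(25.3/21.5) = (1/1)·ln(1.177) = 0.1628.
ζ = δ/√(4π² + δ²) = 0.1628/√(39.48 + 0.0265) = 0.1628/6.285 = 0.02589.
c = ζ · 2√(km) = 0.02589 × 2√(39100 × 2990) = 0.02589 × 21620 = 560.0 N·s/m.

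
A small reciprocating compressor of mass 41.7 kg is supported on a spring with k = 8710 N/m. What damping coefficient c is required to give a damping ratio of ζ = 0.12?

145 N·s/m

c_c = 2√(k·m) = 2√(8710 × 41.7) = 1205 N·s/m.
c = ζ·c_c = 0.12 × 1205 = 144.6 N·s/m.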